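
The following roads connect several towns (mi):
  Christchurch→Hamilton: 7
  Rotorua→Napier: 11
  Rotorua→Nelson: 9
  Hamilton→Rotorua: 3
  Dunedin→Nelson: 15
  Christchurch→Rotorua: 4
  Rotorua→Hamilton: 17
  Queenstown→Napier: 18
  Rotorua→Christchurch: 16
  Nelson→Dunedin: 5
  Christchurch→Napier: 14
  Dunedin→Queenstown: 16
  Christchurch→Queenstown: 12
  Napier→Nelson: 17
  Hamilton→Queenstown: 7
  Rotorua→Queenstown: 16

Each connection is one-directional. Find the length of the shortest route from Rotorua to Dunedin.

Checking several routes:
Rotorua -> Napier -> Nelson -> Dunedin: 11 + 17 + 5 = 33
Rotorua -> Christchurch -> Napier -> Nelson -> Dunedin: 16 + 14 + 17 + 5 = 52
Rotorua -> Queenstown -> Napier -> Nelson -> Dunedin: 16 + 18 + 17 + 5 = 56
Rotorua -> Hamilton -> Queenstown -> Napier -> Nelson -> Dunedin: 17 + 7 + 18 + 17 + 5 = 64
Rotorua -> Nelson -> Dunedin: 9 + 5 = 14
Best route has total 14 mi.

14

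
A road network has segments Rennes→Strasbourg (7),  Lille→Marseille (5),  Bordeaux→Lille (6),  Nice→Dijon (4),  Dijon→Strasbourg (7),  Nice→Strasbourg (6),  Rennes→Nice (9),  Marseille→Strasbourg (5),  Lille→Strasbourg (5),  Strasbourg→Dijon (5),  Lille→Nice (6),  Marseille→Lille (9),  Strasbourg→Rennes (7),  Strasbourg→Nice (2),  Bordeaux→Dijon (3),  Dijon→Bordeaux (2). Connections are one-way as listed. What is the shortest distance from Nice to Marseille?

17

Paths from Nice to Marseille:
Nice - Strasbourg - Dijon - Bordeaux - Lille - Marseille: 6 + 5 + 2 + 6 + 5 = 24
Nice - Dijon - Bordeaux - Lille - Marseille: 4 + 2 + 6 + 5 = 17
Best route has total 17 mi.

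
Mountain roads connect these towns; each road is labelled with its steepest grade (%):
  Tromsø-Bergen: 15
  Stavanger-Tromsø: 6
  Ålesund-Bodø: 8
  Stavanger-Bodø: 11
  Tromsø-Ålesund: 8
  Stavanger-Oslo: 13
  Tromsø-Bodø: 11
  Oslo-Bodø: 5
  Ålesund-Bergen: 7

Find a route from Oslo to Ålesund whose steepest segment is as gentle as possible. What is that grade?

8

Checking several routes:
Oslo -> Bodø -> Stavanger -> Tromsø -> Ålesund: max(5, 11, 6, 8) = 11
Oslo -> Bodø -> Tromsø -> Ålesund: max(5, 11, 8) = 11
Oslo -> Bodø -> Ålesund: max(5, 8) = 8
The minimum achievable maximum is 8%.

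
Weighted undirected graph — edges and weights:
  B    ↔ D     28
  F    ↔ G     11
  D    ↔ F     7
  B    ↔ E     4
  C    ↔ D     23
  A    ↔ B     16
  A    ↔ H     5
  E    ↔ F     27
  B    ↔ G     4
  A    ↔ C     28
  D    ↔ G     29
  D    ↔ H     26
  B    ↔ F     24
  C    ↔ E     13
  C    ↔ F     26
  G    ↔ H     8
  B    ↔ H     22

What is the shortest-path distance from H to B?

Some routes from H to B:
H - D - F - G - B: 26 + 7 + 11 + 4 = 48
H - G - B: 8 + 4 = 12
H - A - B: 5 + 16 = 21
H - G - F - B: 8 + 11 + 24 = 43
H - A - C - E - B: 5 + 28 + 13 + 4 = 50
H - B: 22
Shortest: 12.

12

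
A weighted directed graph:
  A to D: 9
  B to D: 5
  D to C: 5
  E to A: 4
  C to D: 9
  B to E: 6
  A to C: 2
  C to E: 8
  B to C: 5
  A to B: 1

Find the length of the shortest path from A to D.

Some routes from A to D:
A -> B -> D: 1 + 5 = 6
A -> D: 9
A -> C -> D: 2 + 9 = 11
Shortest: 6.

6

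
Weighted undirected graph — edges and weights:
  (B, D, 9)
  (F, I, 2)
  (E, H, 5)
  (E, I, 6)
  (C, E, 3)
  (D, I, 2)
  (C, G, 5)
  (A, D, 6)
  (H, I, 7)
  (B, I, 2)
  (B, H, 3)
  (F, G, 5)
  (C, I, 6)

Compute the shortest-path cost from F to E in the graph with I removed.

13

Candidate routes:
F → G → C → E: 5 + 5 + 3 = 13
Best route has total 13.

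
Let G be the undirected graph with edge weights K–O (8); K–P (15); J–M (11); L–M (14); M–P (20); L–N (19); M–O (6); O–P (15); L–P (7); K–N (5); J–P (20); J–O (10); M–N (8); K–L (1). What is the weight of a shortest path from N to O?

A few of the N→O routes:
N - L - K - O: 19 + 1 + 8 = 28
N - M - O: 8 + 6 = 14
N - K - L - P - O: 5 + 1 + 7 + 15 = 28
N - M - J - O: 8 + 11 + 10 = 29
N - K - O: 5 + 8 = 13
N - K - L - M - O: 5 + 1 + 14 + 6 = 26
Best route has total 13.

13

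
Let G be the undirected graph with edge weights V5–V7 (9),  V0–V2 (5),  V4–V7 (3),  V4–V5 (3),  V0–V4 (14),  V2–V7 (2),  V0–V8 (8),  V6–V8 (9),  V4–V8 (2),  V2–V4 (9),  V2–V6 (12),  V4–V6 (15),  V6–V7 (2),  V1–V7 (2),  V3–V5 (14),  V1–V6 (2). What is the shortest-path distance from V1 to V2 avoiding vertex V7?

14

Checking several routes:
V1→V6→V8→V0→V2: 2 + 9 + 8 + 5 = 24
V1→V6→V4→V8→V0→V2: 2 + 15 + 2 + 8 + 5 = 32
V1→V6→V2: 2 + 12 = 14
V1→V6→V8→V4→V2: 2 + 9 + 2 + 9 = 22
V1→V6→V4→V2: 2 + 15 + 9 = 26
V1→V6→V8→V4→V0→V2: 2 + 9 + 2 + 14 + 5 = 32
The minimum is 14.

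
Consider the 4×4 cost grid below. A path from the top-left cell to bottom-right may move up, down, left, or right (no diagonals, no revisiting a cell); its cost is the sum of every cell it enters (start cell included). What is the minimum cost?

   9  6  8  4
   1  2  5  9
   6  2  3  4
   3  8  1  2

One optimal route is (0,0) → (1,0) → (1,1) → (2,1) → (2,2) → (3,2) → (3,3).
Its cost is 9 + 1 + 2 + 2 + 3 + 1 + 2 = 20.

20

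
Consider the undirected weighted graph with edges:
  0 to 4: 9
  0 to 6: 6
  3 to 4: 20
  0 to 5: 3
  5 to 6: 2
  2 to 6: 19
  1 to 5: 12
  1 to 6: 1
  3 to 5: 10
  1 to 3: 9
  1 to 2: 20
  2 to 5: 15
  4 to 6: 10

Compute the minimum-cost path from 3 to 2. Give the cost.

25

Checking several routes:
3-5-6-2: 10 + 2 + 19 = 31
3-5-6-1-2: 10 + 2 + 1 + 20 = 33
3-1-2: 9 + 20 = 29
3-1-6-2: 9 + 1 + 19 = 29
3-1-6-5-2: 9 + 1 + 2 + 15 = 27
3-5-2: 10 + 15 = 25
Shortest: 25.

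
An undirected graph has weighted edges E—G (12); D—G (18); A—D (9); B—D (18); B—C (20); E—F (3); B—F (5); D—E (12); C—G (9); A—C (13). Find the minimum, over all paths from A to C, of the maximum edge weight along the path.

Some routes from A to C:
A → C: max(13) = 13
A → D → B → F → E → G → C: max(9, 18, 5, 3, 12, 9) = 18
A → D → E → G → C: max(9, 12, 12, 9) = 12
Best route has worst link 12.

12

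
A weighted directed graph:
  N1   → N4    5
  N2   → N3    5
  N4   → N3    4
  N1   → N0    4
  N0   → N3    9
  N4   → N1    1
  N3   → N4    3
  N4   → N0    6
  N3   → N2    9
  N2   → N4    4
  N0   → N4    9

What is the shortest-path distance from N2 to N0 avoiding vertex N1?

Paths from N2 to N0 avoiding N1:
N2→N4→N0: 4 + 6 = 10
N2→N3→N4→N0: 5 + 3 + 6 = 14
Shortest: 10.

10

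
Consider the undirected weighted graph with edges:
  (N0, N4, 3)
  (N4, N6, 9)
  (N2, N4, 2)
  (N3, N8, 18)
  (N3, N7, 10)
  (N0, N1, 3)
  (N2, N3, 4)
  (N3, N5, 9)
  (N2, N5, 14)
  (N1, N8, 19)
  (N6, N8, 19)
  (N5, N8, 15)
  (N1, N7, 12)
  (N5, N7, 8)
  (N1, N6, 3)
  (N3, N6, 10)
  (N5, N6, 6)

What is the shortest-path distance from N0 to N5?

Some routes from N0 to N5:
N0 -> N1 -> N6 -> N5: 3 + 3 + 6 = 12
N0 -> N4 -> N2 -> N3 -> N5: 3 + 2 + 4 + 9 = 18
N0 -> N4 -> N2 -> N5: 3 + 2 + 14 = 19
N0 -> N4 -> N6 -> N5: 3 + 9 + 6 = 18
Best route has total 12.

12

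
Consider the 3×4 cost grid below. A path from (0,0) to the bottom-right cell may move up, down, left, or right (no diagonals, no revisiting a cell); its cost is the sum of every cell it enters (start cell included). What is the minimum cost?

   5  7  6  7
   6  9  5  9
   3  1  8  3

26

One optimal route is [0,0]→[1,0]→[2,0]→[2,1]→[2,2]→[2,3].
Its cost is 5 + 6 + 3 + 1 + 8 + 3 = 26.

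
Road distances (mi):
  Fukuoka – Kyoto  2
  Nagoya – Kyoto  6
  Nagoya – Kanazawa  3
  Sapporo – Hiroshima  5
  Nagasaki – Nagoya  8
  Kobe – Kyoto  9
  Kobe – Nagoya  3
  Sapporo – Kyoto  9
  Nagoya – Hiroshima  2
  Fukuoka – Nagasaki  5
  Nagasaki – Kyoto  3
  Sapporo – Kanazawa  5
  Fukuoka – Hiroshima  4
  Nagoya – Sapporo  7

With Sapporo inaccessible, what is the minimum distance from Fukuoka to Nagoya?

6

Checking several routes:
Fukuoka → Hiroshima → Nagoya: 4 + 2 = 6
Fukuoka → Nagasaki → Nagoya: 5 + 8 = 13
Fukuoka → Kyoto → Nagoya: 2 + 6 = 8
Best route has total 6 mi.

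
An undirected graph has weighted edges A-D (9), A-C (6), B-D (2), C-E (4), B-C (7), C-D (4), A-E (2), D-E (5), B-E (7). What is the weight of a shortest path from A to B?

Checking several routes:
A-D-B: 9 + 2 = 11
A-E-B: 2 + 7 = 9
A-E-C-B: 2 + 4 + 7 = 13
A-E-C-D-B: 2 + 4 + 4 + 2 = 12
A-C-D-B: 6 + 4 + 2 = 12
A-E-D-B: 2 + 5 + 2 = 9
Shortest: 9.

9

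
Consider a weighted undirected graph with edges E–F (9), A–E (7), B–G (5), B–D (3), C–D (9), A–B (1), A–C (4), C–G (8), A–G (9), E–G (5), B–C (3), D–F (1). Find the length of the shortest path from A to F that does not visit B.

Candidate routes:
A - E - G - C - D - F: 7 + 5 + 8 + 9 + 1 = 30
A - C - G - E - F: 4 + 8 + 5 + 9 = 26
A - G - E - F: 9 + 5 + 9 = 23
A - E - F: 7 + 9 = 16
A - C - D - F: 4 + 9 + 1 = 14
A - G - C - D - F: 9 + 8 + 9 + 1 = 27
The minimum is 14.

14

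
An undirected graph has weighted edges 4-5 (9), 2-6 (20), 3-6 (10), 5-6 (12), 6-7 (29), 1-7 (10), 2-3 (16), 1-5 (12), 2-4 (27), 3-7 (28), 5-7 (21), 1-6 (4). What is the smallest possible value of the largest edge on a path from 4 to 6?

12

Some routes from 4 to 6:
4 - 5 - 6: max(9, 12) = 12
4 - 5 - 7 - 1 - 6: max(9, 21, 10, 4) = 21
4 - 5 - 1 - 6: max(9, 12, 4) = 12
Smallest bottleneck: 12.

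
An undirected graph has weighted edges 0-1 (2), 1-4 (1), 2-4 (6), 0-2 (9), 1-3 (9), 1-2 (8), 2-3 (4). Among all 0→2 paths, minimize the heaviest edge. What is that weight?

Candidate routes:
0 -> 1 -> 3 -> 2: max(2, 9, 4) = 9
0 -> 1 -> 4 -> 2: max(2, 1, 6) = 6
0 -> 2: max(9) = 9
0 -> 1 -> 2: max(2, 8) = 8
The minimum achievable maximum is 6.

6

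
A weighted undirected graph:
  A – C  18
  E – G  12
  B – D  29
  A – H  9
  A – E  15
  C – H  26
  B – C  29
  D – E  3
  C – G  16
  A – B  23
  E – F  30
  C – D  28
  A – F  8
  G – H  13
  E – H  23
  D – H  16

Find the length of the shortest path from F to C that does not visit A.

58

Some routes from F to C avoiding A:
F-E-D-C: 30 + 3 + 28 = 61
F-E-G-C: 30 + 12 + 16 = 58
F-E-H-C: 30 + 23 + 26 = 79
F-E-D-H-G-C: 30 + 3 + 16 + 13 + 16 = 78
F-E-D-H-C: 30 + 3 + 16 + 26 = 75
Shortest: 58.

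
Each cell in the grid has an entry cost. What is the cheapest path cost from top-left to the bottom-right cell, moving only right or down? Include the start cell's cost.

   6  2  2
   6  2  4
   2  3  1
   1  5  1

15

Take (0,0) → (0,1) → (1,1) → (2,1) → (2,2) → (3,2) for a total of 6 + 2 + 2 + 3 + 1 + 1 = 15.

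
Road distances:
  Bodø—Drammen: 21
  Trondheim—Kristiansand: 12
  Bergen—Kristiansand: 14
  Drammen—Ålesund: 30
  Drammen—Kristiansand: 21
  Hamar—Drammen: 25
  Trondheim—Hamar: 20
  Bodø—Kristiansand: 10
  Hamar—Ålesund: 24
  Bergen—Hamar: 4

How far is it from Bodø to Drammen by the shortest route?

21

Checking several routes:
Bodø - Kristiansand - Bergen - Hamar - Ålesund - Drammen: 10 + 14 + 4 + 24 + 30 = 82
Bodø - Kristiansand - Bergen - Hamar - Drammen: 10 + 14 + 4 + 25 = 53
Bodø - Drammen: 21
Bodø - Kristiansand - Trondheim - Hamar - Drammen: 10 + 12 + 20 + 25 = 67
Bodø - Kristiansand - Drammen: 10 + 21 = 31
Best route has total 21.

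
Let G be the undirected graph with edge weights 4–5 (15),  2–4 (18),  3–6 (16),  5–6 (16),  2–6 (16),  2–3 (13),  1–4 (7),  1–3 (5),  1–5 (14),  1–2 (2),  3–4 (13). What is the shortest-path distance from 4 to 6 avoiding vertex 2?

Comparing a few candidate routes:
4→1→3→6: 7 + 5 + 16 = 28
4→5→6: 15 + 16 = 31
4→3→1→5→6: 13 + 5 + 14 + 16 = 48
4→3→6: 13 + 16 = 29
4→1→5→6: 7 + 14 + 16 = 37
Shortest: 28.

28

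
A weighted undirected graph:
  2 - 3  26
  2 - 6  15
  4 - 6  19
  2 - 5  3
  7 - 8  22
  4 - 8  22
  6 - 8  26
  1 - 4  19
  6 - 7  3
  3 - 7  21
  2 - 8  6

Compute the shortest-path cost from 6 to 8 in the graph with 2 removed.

Candidate routes:
6 -> 8: 26
6 -> 4 -> 8: 19 + 22 = 41
6 -> 7 -> 8: 3 + 22 = 25
The minimum is 25.

25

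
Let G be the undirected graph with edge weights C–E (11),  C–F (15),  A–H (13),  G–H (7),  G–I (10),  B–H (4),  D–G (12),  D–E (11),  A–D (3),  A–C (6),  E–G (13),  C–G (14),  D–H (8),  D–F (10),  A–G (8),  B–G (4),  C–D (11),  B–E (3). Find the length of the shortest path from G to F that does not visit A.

22

Checking several routes:
G→B→H→D→F: 4 + 4 + 8 + 10 = 26
G→H→D→F: 7 + 8 + 10 = 25
G→B→E→D→F: 4 + 3 + 11 + 10 = 28
G→D→F: 12 + 10 = 22
The minimum is 22.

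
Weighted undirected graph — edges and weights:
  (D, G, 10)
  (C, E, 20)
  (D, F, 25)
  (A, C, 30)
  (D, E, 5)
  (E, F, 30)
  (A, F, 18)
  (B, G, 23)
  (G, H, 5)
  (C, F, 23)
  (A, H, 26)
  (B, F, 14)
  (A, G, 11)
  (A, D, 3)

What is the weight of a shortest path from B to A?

Some routes from B to A:
B-G-D-A: 23 + 10 + 3 = 36
B-F-A: 14 + 18 = 32
B-G-A: 23 + 11 = 34
Shortest: 32.

32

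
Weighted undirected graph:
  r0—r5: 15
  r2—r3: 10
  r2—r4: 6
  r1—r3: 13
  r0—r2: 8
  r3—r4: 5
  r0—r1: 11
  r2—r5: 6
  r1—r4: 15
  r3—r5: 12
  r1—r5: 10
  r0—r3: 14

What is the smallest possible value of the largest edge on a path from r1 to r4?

10

Checking several routes:
r1 -> r5 -> r2 -> r4: max(10, 6, 6) = 10
r1 -> r0 -> r2 -> r4: max(11, 8, 6) = 11
r1 -> r5 -> r2 -> r3 -> r4: max(10, 6, 10, 5) = 10
Smallest bottleneck: 10.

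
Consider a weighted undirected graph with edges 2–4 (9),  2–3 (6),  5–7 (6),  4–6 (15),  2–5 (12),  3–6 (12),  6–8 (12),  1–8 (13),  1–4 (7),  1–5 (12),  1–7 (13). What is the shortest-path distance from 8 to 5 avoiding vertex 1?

Candidate routes:
8→6→3→2→5: 12 + 12 + 6 + 12 = 42
8→6→4→2→5: 12 + 15 + 9 + 12 = 48
Shortest: 42.

42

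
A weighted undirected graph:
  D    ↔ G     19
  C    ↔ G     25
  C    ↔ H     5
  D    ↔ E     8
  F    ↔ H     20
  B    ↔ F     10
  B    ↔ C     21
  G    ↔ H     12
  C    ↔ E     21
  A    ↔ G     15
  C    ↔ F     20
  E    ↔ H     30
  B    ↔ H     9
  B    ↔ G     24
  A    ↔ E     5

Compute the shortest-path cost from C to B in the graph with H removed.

Checking several routes:
C-B: 21
C-G-B: 25 + 24 = 49
C-F-B: 20 + 10 = 30
Shortest: 21.

21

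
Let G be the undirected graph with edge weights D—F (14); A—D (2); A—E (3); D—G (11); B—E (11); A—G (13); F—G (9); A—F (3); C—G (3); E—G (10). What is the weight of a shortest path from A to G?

Candidate routes:
A - D - G: 2 + 11 = 13
A - F - D - G: 3 + 14 + 11 = 28
A - D - F - G: 2 + 14 + 9 = 25
A - F - G: 3 + 9 = 12
A - G: 13
A - E - G: 3 + 10 = 13
The minimum is 12.

12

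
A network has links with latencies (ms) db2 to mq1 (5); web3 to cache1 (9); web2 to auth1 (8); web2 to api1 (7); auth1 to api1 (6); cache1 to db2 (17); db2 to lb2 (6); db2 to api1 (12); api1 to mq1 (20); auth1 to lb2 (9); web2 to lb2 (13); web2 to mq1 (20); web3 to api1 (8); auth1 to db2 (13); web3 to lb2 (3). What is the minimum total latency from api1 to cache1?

Some routes from api1 to cache1:
api1→web3→cache1: 8 + 9 = 17
api1→auth1→lb2→web3→cache1: 6 + 9 + 3 + 9 = 27
api1→db2→lb2→web3→cache1: 12 + 6 + 3 + 9 = 30
api1→db2→cache1: 12 + 17 = 29
The minimum is 17 ms.

17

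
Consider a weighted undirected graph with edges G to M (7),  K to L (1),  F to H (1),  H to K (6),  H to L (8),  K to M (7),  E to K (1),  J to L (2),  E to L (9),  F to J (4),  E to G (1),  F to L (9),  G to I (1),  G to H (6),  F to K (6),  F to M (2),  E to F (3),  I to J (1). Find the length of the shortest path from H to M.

3

Some routes from H to M:
H -> G -> E -> F -> M: 6 + 1 + 3 + 2 = 12
H -> K -> E -> F -> M: 6 + 1 + 3 + 2 = 12
H -> K -> M: 6 + 7 = 13
H -> F -> E -> G -> M: 1 + 3 + 1 + 7 = 12
H -> F -> M: 1 + 2 = 3
H -> F -> E -> K -> M: 1 + 3 + 1 + 7 = 12
Shortest: 3.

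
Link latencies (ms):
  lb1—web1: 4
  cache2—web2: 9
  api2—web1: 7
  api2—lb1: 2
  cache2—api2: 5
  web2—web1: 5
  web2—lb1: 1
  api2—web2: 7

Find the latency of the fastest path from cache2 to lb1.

Checking several routes:
cache2 -> api2 -> lb1: 5 + 2 = 7
cache2 -> api2 -> web2 -> lb1: 5 + 7 + 1 = 13
cache2 -> api2 -> web1 -> web2 -> lb1: 5 + 7 + 5 + 1 = 18
cache2 -> api2 -> web1 -> lb1: 5 + 7 + 4 = 16
cache2 -> web2 -> lb1: 9 + 1 = 10
Best route has total 7 ms.

7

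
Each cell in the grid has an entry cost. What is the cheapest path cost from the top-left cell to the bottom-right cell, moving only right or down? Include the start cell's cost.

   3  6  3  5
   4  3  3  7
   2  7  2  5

Path (0,0)→(1,0)→(1,1)→(1,2)→(2,2)→(2,3): 3 + 4 + 3 + 3 + 2 + 5 = 20.

20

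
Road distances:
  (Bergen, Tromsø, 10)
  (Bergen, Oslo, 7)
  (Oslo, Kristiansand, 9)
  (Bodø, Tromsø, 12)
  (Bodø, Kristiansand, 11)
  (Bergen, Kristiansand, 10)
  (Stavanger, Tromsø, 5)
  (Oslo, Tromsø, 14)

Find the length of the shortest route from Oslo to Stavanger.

19

Routes from Oslo to Stavanger:
Oslo-Bergen-Tromsø-Stavanger: 7 + 10 + 5 = 22
Oslo-Kristiansand-Bodø-Tromsø-Stavanger: 9 + 11 + 12 + 5 = 37
Oslo-Tromsø-Stavanger: 14 + 5 = 19
Oslo-Kristiansand-Bergen-Tromsø-Stavanger: 9 + 10 + 10 + 5 = 34
Oslo-Bergen-Kristiansand-Bodø-Tromsø-Stavanger: 7 + 10 + 11 + 12 + 5 = 45
Shortest: 19.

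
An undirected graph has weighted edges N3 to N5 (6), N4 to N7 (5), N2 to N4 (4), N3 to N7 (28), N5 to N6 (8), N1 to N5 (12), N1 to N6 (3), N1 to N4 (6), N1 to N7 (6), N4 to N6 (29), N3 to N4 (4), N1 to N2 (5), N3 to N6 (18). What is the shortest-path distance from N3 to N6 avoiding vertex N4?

14

Paths from N3 to N6 avoiding N4:
N3 → N7 → N1 → N5 → N6: 28 + 6 + 12 + 8 = 54
N3 → N5 → N6: 6 + 8 = 14
N3 → N7 → N1 → N6: 28 + 6 + 3 = 37
N3 → N5 → N1 → N6: 6 + 12 + 3 = 21
N3 → N6: 18
Shortest: 14.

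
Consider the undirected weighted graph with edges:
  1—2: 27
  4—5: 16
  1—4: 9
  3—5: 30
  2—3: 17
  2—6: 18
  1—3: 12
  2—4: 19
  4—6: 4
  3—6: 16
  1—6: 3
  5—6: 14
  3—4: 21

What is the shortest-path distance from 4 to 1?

7

Checking several routes:
4 → 1: 9
4 → 5 → 6 → 1: 16 + 14 + 3 = 33
4 → 3 → 1: 21 + 12 = 33
4 → 6 → 1: 4 + 3 = 7
4 → 6 → 3 → 1: 4 + 16 + 12 = 32
The minimum is 7.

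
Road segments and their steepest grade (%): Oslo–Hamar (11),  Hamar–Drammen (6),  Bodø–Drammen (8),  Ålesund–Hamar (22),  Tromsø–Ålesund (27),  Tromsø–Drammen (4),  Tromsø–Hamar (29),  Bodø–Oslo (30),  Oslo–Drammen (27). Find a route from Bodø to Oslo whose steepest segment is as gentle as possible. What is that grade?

Checking several routes:
Bodø → Drammen → Hamar → Oslo: max(8, 6, 11) = 11
Bodø → Drammen → Oslo: max(8, 27) = 27
Bodø → Drammen → Tromsø → Hamar → Oslo: max(8, 4, 29, 11) = 29
Bodø → Drammen → Tromsø → Ålesund → Hamar → Oslo: max(8, 4, 27, 22, 11) = 27
The minimum achievable maximum is 11%.

11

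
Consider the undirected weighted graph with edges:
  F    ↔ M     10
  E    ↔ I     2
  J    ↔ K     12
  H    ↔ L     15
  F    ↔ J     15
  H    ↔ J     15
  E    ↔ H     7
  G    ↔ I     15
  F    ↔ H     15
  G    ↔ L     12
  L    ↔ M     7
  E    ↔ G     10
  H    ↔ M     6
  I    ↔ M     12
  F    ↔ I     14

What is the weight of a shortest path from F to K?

27

A few of the F→K routes:
F-M-L-H-J-K: 10 + 7 + 15 + 15 + 12 = 59
F-H-J-K: 15 + 15 + 12 = 42
F-M-H-J-K: 10 + 6 + 15 + 12 = 43
F-M-I-E-H-J-K: 10 + 12 + 2 + 7 + 15 + 12 = 58
F-J-K: 15 + 12 = 27
F-I-E-H-J-K: 14 + 2 + 7 + 15 + 12 = 50
Best route has total 27.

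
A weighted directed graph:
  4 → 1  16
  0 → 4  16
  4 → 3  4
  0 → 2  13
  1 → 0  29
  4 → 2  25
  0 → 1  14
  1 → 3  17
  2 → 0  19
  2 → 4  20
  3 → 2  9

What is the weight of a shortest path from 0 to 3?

Candidate routes:
0-4-3: 16 + 4 = 20
0-2-4-3: 13 + 20 + 4 = 37
0-2-4-1-3: 13 + 20 + 16 + 17 = 66
0-4-1-3: 16 + 16 + 17 = 49
0-1-3: 14 + 17 = 31
Best route has total 20.

20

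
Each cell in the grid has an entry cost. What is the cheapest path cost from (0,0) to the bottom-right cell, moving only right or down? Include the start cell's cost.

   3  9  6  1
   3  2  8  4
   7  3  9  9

Cheapest: (0,0) → (1,0) → (1,1) → (1,2) → (1,3) → (2,3)
  3 + 3 + 2 + 8 + 4 + 9 = 29
For comparison, the top-then-right route costs 32.

29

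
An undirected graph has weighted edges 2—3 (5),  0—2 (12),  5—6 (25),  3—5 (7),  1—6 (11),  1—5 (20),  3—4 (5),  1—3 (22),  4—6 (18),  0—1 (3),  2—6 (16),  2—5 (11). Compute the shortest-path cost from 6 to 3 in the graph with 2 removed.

Routes from 6 to 3 avoiding 2:
6 -> 1 -> 3: 11 + 22 = 33
6 -> 4 -> 3: 18 + 5 = 23
6 -> 1 -> 5 -> 3: 11 + 20 + 7 = 38
6 -> 5 -> 3: 25 + 7 = 32
6 -> 5 -> 1 -> 3: 25 + 20 + 22 = 67
The minimum is 23.

23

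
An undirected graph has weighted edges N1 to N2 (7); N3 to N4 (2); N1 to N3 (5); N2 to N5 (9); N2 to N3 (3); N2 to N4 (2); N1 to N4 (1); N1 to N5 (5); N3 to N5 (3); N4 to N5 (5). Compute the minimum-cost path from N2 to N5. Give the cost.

Checking several routes:
N2 - N4 - N1 - N5: 2 + 1 + 5 = 8
N2 - N4 - N5: 2 + 5 = 7
N2 - N4 - N3 - N5: 2 + 2 + 3 = 7
N2 - N3 - N5: 3 + 3 = 6
The minimum is 6.

6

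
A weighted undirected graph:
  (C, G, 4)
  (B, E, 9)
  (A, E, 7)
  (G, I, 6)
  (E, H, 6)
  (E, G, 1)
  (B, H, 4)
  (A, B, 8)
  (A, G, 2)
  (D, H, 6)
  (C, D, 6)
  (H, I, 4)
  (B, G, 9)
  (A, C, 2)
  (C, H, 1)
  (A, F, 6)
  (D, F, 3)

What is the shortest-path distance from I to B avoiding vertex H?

Checking several routes:
I-G-E-A-B: 6 + 1 + 7 + 8 = 22
I-G-E-B: 6 + 1 + 9 = 16
I-G-C-A-B: 6 + 4 + 2 + 8 = 20
I-G-A-B: 6 + 2 + 8 = 16
I-G-B: 6 + 9 = 15
Best route has total 15.

15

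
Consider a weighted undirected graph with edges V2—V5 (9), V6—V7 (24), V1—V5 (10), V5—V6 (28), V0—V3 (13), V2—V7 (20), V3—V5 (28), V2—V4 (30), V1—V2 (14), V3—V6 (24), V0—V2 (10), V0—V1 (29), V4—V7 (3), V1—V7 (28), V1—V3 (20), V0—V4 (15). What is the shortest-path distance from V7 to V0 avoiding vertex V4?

Comparing a few candidate routes:
V7 - V1 - V0: 28 + 29 = 57
V7 - V2 - V0: 20 + 10 = 30
V7 - V1 - V5 - V2 - V0: 28 + 10 + 9 + 10 = 57
V7 - V1 - V2 - V0: 28 + 14 + 10 = 52
Shortest: 30.

30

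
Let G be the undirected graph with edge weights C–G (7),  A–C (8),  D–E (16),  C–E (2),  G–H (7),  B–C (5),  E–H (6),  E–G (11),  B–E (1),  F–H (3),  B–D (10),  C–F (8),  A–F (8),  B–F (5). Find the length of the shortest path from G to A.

A few of the G→A routes:
G-H-F-A: 7 + 3 + 8 = 18
G-E-C-A: 11 + 2 + 8 = 21
G-H-E-C-A: 7 + 6 + 2 + 8 = 23
G-C-A: 7 + 8 = 15
The minimum is 15.

15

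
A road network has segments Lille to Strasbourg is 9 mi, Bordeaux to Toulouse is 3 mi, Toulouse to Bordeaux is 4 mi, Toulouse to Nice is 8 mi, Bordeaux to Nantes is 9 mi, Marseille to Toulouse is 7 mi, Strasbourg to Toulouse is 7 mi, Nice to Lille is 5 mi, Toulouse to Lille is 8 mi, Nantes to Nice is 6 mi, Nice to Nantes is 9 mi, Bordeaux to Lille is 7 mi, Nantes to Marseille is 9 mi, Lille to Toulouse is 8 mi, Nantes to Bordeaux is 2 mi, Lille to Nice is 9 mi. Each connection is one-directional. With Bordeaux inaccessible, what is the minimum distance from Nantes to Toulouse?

16

Paths from Nantes to Toulouse avoiding Bordeaux:
Nantes→Nice→Lille→Toulouse: 6 + 5 + 8 = 19
Nantes→Marseille→Toulouse: 9 + 7 = 16
Nantes→Nice→Lille→Strasbourg→Toulouse: 6 + 5 + 9 + 7 = 27
Shortest: 16 mi.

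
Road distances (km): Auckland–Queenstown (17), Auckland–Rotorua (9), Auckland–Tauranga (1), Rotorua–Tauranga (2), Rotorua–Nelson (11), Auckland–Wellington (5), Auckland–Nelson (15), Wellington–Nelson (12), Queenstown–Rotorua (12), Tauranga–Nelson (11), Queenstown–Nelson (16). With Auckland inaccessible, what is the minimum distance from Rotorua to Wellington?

23

Paths from Rotorua to Wellington avoiding Auckland:
Rotorua -> Tauranga -> Nelson -> Wellington: 2 + 11 + 12 = 25
Rotorua -> Queenstown -> Nelson -> Wellington: 12 + 16 + 12 = 40
Rotorua -> Nelson -> Wellington: 11 + 12 = 23
The minimum is 23 km.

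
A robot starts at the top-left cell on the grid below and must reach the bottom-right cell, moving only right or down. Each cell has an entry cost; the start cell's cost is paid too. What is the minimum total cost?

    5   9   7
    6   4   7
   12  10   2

24

One optimal route is (0,0) → (1,0) → (1,1) → (1,2) → (2,2).
Its cost is 5 + 6 + 4 + 7 + 2 = 24.
For comparison, the top-then-right route costs 30.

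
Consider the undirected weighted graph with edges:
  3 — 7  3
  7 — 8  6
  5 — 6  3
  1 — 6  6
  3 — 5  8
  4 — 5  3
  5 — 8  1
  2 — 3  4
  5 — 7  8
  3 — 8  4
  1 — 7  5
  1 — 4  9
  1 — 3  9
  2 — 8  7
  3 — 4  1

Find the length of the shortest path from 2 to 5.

Comparing a few candidate routes:
2→3→8→5: 4 + 4 + 1 = 9
2→3→4→5: 4 + 1 + 3 = 8
2→8→3→4→5: 7 + 4 + 1 + 3 = 15
2→3→7→8→5: 4 + 3 + 6 + 1 = 14
2→8→5: 7 + 1 = 8
2→3→5: 4 + 8 = 12
The minimum is 8.

8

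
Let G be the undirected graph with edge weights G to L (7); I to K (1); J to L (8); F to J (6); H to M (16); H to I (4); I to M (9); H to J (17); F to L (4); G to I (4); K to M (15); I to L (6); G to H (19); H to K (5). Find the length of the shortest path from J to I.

14

A few of the J→I routes:
J - F - L - G - I: 6 + 4 + 7 + 4 = 21
J - L - I: 8 + 6 = 14
J - F - L - I: 6 + 4 + 6 = 16
J - L - G - I: 8 + 7 + 4 = 19
Best route has total 14.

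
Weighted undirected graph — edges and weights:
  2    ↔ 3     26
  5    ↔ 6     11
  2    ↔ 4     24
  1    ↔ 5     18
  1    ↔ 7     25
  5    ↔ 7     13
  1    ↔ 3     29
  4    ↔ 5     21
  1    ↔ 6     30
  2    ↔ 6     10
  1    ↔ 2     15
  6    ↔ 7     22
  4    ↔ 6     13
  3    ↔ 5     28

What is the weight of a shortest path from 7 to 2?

Comparing a few candidate routes:
7-5-6-2: 13 + 11 + 10 = 34
7-5-1-2: 13 + 18 + 15 = 46
7-1-2: 25 + 15 = 40
7-6-2: 22 + 10 = 32
Best route has total 32.

32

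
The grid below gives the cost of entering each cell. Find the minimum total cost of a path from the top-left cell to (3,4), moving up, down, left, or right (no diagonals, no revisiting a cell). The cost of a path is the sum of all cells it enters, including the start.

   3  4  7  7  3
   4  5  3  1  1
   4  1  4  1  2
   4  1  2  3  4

22

Cheapest: [0,0] → [1,0] → [2,0] → [2,1] → [3,1] → [3,2] → [3,3] → [3,4]
  3 + 4 + 4 + 1 + 1 + 2 + 3 + 4 = 22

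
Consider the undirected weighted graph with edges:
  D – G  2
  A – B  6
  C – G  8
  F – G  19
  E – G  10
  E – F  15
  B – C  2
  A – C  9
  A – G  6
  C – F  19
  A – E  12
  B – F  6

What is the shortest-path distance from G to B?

10

Some routes from G to B:
G→C→B: 8 + 2 = 10
G→A→B: 6 + 6 = 12
G→A→C→B: 6 + 9 + 2 = 17
Shortest: 10.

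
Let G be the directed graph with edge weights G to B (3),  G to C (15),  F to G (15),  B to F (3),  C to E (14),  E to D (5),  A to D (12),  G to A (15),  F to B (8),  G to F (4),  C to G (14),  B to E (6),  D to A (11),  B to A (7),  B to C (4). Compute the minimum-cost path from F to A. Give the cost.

15

Checking several routes:
F → G → B → A: 15 + 3 + 7 = 25
F → B → E → D → A: 8 + 6 + 5 + 11 = 30
F → B → A: 8 + 7 = 15
F → G → A: 15 + 15 = 30
The minimum is 15.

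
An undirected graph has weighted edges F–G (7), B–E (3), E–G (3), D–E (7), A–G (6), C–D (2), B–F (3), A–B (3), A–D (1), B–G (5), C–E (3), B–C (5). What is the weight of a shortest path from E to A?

Checking several routes:
E -> C -> D -> A: 3 + 2 + 1 = 6
E -> G -> A: 3 + 6 = 9
E -> B -> A: 3 + 3 = 6
E -> D -> A: 7 + 1 = 8
Shortest: 6.

6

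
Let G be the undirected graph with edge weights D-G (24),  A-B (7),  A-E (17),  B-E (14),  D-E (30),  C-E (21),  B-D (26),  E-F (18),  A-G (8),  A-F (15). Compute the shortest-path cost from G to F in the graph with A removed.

72

Routes from G to F avoiding A:
G→D→E→F: 24 + 30 + 18 = 72
G→D→B→E→F: 24 + 26 + 14 + 18 = 82
The minimum is 72.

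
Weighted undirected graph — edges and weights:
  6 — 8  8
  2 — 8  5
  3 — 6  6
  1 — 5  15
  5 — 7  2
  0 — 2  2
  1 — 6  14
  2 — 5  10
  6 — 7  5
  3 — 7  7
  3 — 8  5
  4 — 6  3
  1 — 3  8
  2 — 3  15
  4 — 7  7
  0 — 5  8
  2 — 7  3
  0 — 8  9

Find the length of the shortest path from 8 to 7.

Comparing a few candidate routes:
8-3-6-7: 5 + 6 + 5 = 16
8-2-7: 5 + 3 = 8
8-3-7: 5 + 7 = 12
8-6-7: 8 + 5 = 13
8-0-2-7: 9 + 2 + 3 = 14
The minimum is 8.

8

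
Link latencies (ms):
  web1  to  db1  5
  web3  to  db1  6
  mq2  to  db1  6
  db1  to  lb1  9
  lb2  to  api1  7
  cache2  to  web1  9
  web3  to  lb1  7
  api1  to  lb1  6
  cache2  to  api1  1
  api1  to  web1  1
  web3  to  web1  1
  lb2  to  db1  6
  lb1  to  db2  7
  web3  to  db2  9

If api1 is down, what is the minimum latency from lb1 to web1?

8

Some routes from lb1 to web1 avoiding api1:
lb1 - db1 - web3 - web1: 9 + 6 + 1 = 16
lb1 - db1 - web1: 9 + 5 = 14
lb1 - web3 - web1: 7 + 1 = 8
The minimum is 8 ms.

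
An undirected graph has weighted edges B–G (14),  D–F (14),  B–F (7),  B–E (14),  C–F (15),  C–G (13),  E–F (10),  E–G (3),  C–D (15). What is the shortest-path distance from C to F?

15

Some routes from C to F:
C → G → E → B → F: 13 + 3 + 14 + 7 = 37
C → F: 15
C → G → B → F: 13 + 14 + 7 = 34
C → G → E → F: 13 + 3 + 10 = 26
C → D → F: 15 + 14 = 29
Shortest: 15.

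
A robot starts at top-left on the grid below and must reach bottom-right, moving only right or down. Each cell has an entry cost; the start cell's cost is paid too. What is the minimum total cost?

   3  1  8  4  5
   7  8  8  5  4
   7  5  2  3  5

27

Take (0,0) (0,1) (1,1) (2,1) (2,2) (2,3) (2,4) for a total of 3 + 1 + 8 + 5 + 2 + 3 + 5 = 27.
(Top row then right column would cost 30.)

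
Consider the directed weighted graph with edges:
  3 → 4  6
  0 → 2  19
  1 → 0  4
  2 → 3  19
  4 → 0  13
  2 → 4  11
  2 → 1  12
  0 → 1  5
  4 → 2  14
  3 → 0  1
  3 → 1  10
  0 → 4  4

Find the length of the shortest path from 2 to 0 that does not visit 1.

20

Candidate routes:
2-3-4-0: 19 + 6 + 13 = 38
2-3-0: 19 + 1 = 20
2-4-0: 11 + 13 = 24
Shortest: 20.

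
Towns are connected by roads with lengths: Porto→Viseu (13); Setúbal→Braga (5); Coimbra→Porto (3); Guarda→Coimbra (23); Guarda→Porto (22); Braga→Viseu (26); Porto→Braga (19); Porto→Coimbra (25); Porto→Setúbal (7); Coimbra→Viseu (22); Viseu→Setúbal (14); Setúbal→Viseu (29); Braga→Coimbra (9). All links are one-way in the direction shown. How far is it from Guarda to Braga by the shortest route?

34

Checking several routes:
Guarda-Coimbra-Porto-Braga: 23 + 3 + 19 = 45
Guarda-Coimbra-Porto-Setúbal-Braga: 23 + 3 + 7 + 5 = 38
Guarda-Porto-Braga: 22 + 19 = 41
Guarda-Porto-Setúbal-Braga: 22 + 7 + 5 = 34
The minimum is 34.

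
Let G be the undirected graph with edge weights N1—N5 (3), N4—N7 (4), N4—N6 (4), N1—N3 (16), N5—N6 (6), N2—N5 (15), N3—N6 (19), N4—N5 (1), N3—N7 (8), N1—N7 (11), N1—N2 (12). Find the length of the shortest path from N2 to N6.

A few of the N2→N6 routes:
N2-N1-N5-N4-N6: 12 + 3 + 1 + 4 = 20
N2-N1-N7-N4-N6: 12 + 11 + 4 + 4 = 31
N2-N5-N6: 15 + 6 = 21
N2-N1-N5-N6: 12 + 3 + 6 = 21
N2-N5-N4-N6: 15 + 1 + 4 = 20
Best route has total 20.

20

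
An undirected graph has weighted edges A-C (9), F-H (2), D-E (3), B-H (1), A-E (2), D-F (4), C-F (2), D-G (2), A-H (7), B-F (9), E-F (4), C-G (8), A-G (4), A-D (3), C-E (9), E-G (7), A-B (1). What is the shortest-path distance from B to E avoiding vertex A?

Some routes from B to E avoiding A:
B→H→F→D→E: 1 + 2 + 4 + 3 = 10
B→H→F→C→E: 1 + 2 + 2 + 9 = 14
B→F→E: 9 + 4 = 13
B→H→F→E: 1 + 2 + 4 = 7
B→H→F→D→G→E: 1 + 2 + 4 + 2 + 7 = 16
B→F→D→E: 9 + 4 + 3 = 16
The minimum is 7.

7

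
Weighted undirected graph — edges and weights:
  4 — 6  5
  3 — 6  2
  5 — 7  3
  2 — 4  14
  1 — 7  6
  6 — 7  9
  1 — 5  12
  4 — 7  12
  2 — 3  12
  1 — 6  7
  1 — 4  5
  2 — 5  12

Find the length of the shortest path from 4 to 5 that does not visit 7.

17

Comparing a few candidate routes:
4 - 6 - 3 - 2 - 5: 5 + 2 + 12 + 12 = 31
4 - 1 - 5: 5 + 12 = 17
4 - 2 - 5: 14 + 12 = 26
4 - 6 - 1 - 5: 5 + 7 + 12 = 24
Shortest: 17.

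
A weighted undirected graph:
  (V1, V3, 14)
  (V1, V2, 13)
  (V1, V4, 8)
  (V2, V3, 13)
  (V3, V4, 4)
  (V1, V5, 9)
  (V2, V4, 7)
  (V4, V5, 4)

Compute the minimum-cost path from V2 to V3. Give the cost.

11

Checking several routes:
V2-V4-V3: 7 + 4 = 11
V2-V1-V4-V3: 13 + 8 + 4 = 25
V2-V1-V3: 13 + 14 = 27
V2-V3: 13
Shortest: 11.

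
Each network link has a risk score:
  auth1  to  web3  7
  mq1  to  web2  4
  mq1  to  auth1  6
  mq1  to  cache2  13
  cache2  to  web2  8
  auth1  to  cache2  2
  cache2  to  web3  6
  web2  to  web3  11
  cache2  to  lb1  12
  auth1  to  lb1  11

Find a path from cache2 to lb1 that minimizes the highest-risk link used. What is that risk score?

Comparing a few candidate routes:
cache2-auth1-lb1: max(2, 11) = 11
cache2-web3-auth1-lb1: max(6, 7, 11) = 11
cache2-web3-web2-mq1-auth1-lb1: max(6, 11, 4, 6, 11) = 11
cache2-web2-mq1-auth1-lb1: max(8, 4, 6, 11) = 11
cache2-web2-web3-auth1-lb1: max(8, 11, 7, 11) = 11
cache2-lb1: max(12) = 12
Smallest bottleneck: 11.

11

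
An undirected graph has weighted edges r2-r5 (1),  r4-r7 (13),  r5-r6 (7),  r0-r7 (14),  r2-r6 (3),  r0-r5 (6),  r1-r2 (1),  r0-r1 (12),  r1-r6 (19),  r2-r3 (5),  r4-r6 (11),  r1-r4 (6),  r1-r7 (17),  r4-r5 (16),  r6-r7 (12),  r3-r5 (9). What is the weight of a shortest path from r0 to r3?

A few of the r0→r3 routes:
r0 → r5 → r2 → r3: 6 + 1 + 5 = 12
r0 → r5 → r3: 6 + 9 = 15
r0 → r1 → r2 → r3: 12 + 1 + 5 = 18
r0 → r1 → r2 → r5 → r3: 12 + 1 + 1 + 9 = 23
r0 → r1 → r2 → r6 → r5 → r3: 12 + 1 + 3 + 7 + 9 = 32
r0 → r5 → r6 → r2 → r3: 6 + 7 + 3 + 5 = 21
The minimum is 12.

12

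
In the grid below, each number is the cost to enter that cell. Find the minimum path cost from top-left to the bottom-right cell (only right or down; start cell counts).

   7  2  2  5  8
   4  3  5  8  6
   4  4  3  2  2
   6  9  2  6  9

Take [0,0]→[0,1]→[0,2]→[1,2]→[2,2]→[2,3]→[2,4]→[3,4] for a total of 7 + 2 + 2 + 5 + 3 + 2 + 2 + 9 = 32.

32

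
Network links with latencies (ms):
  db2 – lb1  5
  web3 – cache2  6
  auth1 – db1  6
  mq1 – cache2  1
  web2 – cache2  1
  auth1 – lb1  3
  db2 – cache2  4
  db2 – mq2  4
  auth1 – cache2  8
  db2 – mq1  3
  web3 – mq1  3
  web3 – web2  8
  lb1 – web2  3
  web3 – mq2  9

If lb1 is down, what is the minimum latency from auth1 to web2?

9

Some routes from auth1 to web2 avoiding lb1:
auth1-cache2-mq1-web3-web2: 8 + 1 + 3 + 8 = 20
auth1-cache2-web3-web2: 8 + 6 + 8 = 22
auth1-cache2-web2: 8 + 1 = 9
auth1-cache2-db2-mq1-web3-web2: 8 + 4 + 3 + 3 + 8 = 26
Shortest: 9 ms.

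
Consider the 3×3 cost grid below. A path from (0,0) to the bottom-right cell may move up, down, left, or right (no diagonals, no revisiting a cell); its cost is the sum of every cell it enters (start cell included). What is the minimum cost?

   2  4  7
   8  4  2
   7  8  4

16

Cheapest: (0,0) (0,1) (1,1) (1,2) (2,2)
  2 + 4 + 4 + 2 + 4 = 16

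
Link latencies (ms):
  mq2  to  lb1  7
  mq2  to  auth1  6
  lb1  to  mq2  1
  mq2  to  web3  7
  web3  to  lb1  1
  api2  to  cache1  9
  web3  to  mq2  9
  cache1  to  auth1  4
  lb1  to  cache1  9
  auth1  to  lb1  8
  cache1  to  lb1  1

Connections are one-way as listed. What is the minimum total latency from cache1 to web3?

9

Routes from cache1 to web3:
cache1 → lb1 → mq2 → web3: 1 + 1 + 7 = 9
cache1 → auth1 → lb1 → mq2 → web3: 4 + 8 + 1 + 7 = 20
Shortest: 9 ms.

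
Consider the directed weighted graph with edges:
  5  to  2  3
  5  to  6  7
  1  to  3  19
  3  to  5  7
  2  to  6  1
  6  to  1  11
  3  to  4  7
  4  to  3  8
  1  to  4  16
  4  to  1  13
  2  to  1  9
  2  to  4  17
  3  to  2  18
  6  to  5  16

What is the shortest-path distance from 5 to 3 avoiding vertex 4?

Paths from 5 to 3 avoiding 4:
5→2→6→1→3: 3 + 1 + 11 + 19 = 34
5→6→1→3: 7 + 11 + 19 = 37
5→2→1→3: 3 + 9 + 19 = 31
Shortest: 31.

31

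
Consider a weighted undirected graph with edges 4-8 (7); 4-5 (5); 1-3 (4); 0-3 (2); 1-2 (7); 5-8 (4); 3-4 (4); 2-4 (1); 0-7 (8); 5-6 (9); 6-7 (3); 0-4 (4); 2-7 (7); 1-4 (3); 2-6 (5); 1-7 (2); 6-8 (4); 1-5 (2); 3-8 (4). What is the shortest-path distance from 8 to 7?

Some routes from 8 to 7:
8-5-1-7: 4 + 2 + 2 = 8
8-3-1-7: 4 + 4 + 2 = 10
8-3-0-7: 4 + 2 + 8 = 14
8-3-4-1-7: 4 + 4 + 3 + 2 = 13
8-4-1-7: 7 + 3 + 2 = 12
8-6-7: 4 + 3 = 7
Shortest: 7.

7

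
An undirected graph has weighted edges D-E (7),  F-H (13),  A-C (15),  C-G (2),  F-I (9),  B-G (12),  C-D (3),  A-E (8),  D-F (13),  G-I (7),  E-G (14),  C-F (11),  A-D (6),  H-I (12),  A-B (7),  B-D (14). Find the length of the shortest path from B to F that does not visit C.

26

Checking several routes:
B→G→I→F: 12 + 7 + 9 = 28
B→G→I→H→F: 12 + 7 + 12 + 13 = 44
B→A→E→D→F: 7 + 8 + 7 + 13 = 35
B→A→D→F: 7 + 6 + 13 = 26
B→D→F: 14 + 13 = 27
Shortest: 26.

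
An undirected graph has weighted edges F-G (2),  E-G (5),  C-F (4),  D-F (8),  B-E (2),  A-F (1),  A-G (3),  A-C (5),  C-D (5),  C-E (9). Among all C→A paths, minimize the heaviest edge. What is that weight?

4

Comparing a few candidate routes:
C-F-G-A: max(4, 2, 3) = 4
C-A: max(5) = 5
C-F-A: max(4, 1) = 4
C-D-F-G-A: max(5, 8, 2, 3) = 8
Smallest bottleneck: 4.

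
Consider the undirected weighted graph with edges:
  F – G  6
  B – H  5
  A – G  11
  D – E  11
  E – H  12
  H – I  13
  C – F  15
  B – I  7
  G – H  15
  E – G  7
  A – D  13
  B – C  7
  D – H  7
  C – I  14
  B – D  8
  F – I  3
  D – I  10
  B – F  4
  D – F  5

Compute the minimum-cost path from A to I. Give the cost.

20

Some routes from A to I:
A - D - B - F - I: 13 + 8 + 4 + 3 = 28
A - D - B - I: 13 + 8 + 7 = 28
A - G - F - I: 11 + 6 + 3 = 20
A - D - I: 13 + 10 = 23
A - D - F - I: 13 + 5 + 3 = 21
The minimum is 20.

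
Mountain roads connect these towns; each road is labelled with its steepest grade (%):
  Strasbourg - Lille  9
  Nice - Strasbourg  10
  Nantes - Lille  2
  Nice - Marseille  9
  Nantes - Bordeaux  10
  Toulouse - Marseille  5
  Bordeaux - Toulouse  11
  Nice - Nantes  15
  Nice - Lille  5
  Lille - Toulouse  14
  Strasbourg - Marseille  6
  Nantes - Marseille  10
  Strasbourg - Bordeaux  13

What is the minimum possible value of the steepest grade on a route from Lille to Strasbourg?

9

Checking several routes:
Lille → Nantes → Marseille → Strasbourg: max(2, 10, 6) = 10
Lille → Nantes → Marseille → Nice → Strasbourg: max(2, 10, 9, 10) = 10
Lille → Strasbourg: max(9) = 9
Lille → Nice → Marseille → Strasbourg: max(5, 9, 6) = 9
Best route has worst link 9%.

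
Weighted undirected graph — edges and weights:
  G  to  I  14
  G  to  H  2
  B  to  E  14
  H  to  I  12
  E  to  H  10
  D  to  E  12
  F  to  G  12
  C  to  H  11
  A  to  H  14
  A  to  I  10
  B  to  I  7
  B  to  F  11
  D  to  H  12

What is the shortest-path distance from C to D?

23

Checking several routes:
C - H - D: 11 + 12 = 23
C - H - E - D: 11 + 10 + 12 = 33
C - H - I - B - E - D: 11 + 12 + 7 + 14 + 12 = 56
The minimum is 23.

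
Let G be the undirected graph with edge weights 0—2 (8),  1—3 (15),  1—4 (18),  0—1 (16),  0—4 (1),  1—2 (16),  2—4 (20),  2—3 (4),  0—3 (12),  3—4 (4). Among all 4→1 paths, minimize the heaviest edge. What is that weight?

15

A few of the 4→1 routes:
4-0-2-3-1: max(1, 8, 4, 15) = 15
4-3-1: max(4, 15) = 15
4-0-3-1: max(1, 12, 15) = 15
The minimum achievable maximum is 15.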